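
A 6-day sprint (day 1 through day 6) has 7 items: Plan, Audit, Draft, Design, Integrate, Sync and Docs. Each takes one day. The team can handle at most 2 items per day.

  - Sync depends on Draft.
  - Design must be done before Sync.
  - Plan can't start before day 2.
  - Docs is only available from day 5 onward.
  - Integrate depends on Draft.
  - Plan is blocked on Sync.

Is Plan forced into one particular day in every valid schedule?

No

Plan can be day 3 (e.g. Sync in day 2; Draft in day 1; Integrate in day 2; Audit in day 3; Design in day 1; Docs in day 5; Plan in day 3) or day 4 (e.g. Integrate -> day 2, Plan -> day 4, Audit -> day 3, Draft -> day 1, Docs -> day 5, Sync -> day 2, Design -> day 1).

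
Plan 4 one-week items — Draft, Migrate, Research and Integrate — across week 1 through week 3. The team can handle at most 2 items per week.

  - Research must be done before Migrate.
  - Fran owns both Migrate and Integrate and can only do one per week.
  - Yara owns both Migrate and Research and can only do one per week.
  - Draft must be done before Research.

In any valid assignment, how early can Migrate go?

Precedence pushes Migrate to at least week 3.
Migrate at week 3 is achievable: Integrate in week 1; Migrate in week 3; Research in week 2; Draft in week 1.

week 3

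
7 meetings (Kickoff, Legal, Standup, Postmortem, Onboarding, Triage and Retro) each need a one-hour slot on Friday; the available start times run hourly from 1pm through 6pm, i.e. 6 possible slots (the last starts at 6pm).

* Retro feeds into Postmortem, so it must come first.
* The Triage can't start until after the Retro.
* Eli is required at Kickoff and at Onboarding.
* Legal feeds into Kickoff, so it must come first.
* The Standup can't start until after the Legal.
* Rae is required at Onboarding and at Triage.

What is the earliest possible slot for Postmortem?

2pm

Precedence pushes Postmortem to at least 2pm.
Postmortem at 2pm is achievable: Kickoff=2pm, Legal=1pm, Triage=2pm, Retro=1pm, Onboarding=1pm, Postmortem=2pm, Standup=2pm.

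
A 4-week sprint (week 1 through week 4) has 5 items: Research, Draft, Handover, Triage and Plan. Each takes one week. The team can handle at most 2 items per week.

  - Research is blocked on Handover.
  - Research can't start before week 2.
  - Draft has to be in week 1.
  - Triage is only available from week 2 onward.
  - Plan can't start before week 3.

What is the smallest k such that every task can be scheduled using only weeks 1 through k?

The precedence chain requires at least 2 distinct weeks.
With at most 2 per week and 5 tasks, at least 3 weeks are needed.
Plan can't be placed before week 3, so the schedule must run through at least week 3.
3 works (last occupied week: week 3): for example Handover in week 1, Plan in week 3, Triage in week 2, Draft in week 1, Research in week 2.

3 weeks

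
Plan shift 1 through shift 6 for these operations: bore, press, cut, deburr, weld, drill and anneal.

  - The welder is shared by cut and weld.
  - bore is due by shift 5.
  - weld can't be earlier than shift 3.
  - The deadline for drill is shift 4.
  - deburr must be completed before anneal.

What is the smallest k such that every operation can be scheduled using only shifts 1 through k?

The precedence chain requires at least 2 distinct shifts.
weld can't be placed before shift 3, so the schedule must run through at least shift 3.
3 works (last occupied shift: shift 3): for example drill in shift 1, bore in shift 1, weld in shift 3, press in shift 1, anneal in shift 2, cut in shift 1, deburr in shift 1.

3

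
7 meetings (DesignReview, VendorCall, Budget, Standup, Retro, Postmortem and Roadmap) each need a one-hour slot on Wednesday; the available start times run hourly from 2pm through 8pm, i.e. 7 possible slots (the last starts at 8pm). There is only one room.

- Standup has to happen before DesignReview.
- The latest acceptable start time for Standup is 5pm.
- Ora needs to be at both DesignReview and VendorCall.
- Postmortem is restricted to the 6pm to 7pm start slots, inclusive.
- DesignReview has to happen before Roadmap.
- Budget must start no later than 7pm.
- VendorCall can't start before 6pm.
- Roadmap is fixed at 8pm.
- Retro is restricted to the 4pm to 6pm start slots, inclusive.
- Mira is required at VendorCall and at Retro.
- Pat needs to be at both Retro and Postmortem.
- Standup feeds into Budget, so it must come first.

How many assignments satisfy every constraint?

Splitting on DesignReview: it can be 3pm (4), 4pm (2), 5pm (2). Listing each branch's schedules as (VendorCall, Budget, Standup, Retro, Postmortem, Roadmap):
DesignReview=3pm: (6pm,4pm,2pm,5pm,7pm,8pm) (6pm,5pm,2pm,4pm,7pm,8pm) (7pm,4pm,2pm,5pm,6pm,8pm) (7pm,5pm,2pm,4pm,6pm,8pm) — 4.
DesignReview=4pm: (6pm,3pm,2pm,5pm,7pm,8pm) (7pm,3pm,2pm,5pm,6pm,8pm) — 2.
DesignReview=5pm: (6pm,3pm,2pm,4pm,7pm,8pm) (7pm,3pm,2pm,4pm,6pm,8pm) — 2.
Summing: 4 + 2 + 2 = 8.

8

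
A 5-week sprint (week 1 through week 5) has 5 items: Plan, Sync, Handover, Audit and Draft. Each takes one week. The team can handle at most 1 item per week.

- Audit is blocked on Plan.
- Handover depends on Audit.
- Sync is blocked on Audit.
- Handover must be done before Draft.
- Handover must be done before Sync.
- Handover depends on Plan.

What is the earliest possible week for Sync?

week 4

Precedence pushes Sync to at least week 4.
Sync at week 4 is achievable: Plan=week 1, Draft=week 5, Audit=week 2, Sync=week 4, Handover=week 3.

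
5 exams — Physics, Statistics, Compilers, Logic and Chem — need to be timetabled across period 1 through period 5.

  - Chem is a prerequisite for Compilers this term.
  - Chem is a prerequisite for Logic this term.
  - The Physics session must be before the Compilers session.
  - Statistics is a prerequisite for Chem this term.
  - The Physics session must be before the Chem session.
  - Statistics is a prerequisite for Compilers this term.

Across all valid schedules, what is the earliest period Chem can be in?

period 2

Precedence pushes Chem to at least period 2; downstream work caps Chem at period 4.
Chem at period 2 is achievable: Physics=period 1, Compilers=period 3, Statistics=period 1, Logic=period 3, Chem=period 2.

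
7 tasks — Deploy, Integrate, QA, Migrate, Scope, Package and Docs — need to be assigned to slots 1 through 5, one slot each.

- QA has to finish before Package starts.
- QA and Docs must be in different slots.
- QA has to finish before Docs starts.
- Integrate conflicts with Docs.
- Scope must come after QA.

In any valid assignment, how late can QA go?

4

Downstream work caps QA at 4.
QA at 4 is achievable: Scope=5, Migrate=1, Integrate=1, QA=4, Docs=5, Package=5, Deploy=1.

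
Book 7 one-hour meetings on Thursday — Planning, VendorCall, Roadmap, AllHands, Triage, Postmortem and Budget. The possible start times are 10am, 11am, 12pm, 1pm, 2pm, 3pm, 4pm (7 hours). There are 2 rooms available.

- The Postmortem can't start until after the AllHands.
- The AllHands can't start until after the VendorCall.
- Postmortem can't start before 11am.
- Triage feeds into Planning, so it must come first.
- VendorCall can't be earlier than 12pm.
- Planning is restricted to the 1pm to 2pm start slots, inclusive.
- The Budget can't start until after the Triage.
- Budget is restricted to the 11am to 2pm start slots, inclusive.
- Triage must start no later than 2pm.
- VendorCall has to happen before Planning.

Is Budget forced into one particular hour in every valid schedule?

No

Budget can be 11am (e.g. Planning in 1pm; Triage in 10am; Postmortem in 2pm; Roadmap in 10am; Budget in 11am; AllHands in 1pm; VendorCall in 12pm) or 12pm (e.g. Postmortem -> 2pm; Planning -> 1pm; Triage -> 10am; Roadmap -> 10am; Budget -> 12pm; AllHands -> 1pm; VendorCall -> 12pm).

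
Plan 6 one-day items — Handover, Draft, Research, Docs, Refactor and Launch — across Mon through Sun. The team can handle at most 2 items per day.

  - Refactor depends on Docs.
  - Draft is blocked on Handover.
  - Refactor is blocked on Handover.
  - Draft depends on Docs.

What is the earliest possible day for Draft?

Precedence pushes Draft to at least Tue.
Draft at Tue is achievable: Refactor in Tue, Handover in Mon, Research in Wed, Docs in Mon, Draft in Tue, Launch in Wed.

Tue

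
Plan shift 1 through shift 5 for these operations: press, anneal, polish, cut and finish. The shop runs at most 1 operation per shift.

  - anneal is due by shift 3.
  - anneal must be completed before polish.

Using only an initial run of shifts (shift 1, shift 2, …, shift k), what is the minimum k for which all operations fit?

5 shifts

The precedence chain requires at least 2 distinct shifts.
With at most 1 per shift and 5 operations, at least 5 shifts are needed.
5 works (last occupied shift: shift 5): for example anneal -> shift 1; finish -> shift 5; press -> shift 3; polish -> shift 2; cut -> shift 4.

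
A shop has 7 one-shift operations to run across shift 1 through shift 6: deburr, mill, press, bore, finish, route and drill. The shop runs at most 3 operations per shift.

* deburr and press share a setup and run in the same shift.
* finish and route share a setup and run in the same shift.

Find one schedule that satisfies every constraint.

deburr=shift 1, route=shift 2, bore=shift 2, mill=shift 1, finish=shift 2, press=shift 1, drill=shift 3

Checking: finish = route = shift 2; deburr = press = shift 1; max 3 per shift (cap 3).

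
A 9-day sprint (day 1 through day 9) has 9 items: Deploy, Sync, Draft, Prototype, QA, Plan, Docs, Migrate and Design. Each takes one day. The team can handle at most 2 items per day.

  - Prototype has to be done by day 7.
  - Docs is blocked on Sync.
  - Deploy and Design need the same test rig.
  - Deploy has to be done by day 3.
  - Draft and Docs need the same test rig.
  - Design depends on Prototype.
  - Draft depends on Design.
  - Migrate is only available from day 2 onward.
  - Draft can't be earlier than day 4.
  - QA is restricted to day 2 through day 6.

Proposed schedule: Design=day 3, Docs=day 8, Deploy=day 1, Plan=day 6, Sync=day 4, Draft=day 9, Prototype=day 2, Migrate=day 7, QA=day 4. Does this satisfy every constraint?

The team can handle at most 2 items per day — holds.
Prototype has to be done by day 7 — holds.
Deploy has to be done by day 3 — holds.
Draft can't be earlier than day 4 — holds.
Deploy and Design need the same test rig — holds.
Draft and Docs need the same test rig — holds.
QA is restricted to day 2 through day 6 — holds.
Migrate is only available from day 2 onward — holds.
Design depends on Prototype — holds.
Docs is blocked on Sync — holds.
Draft depends on Design — holds.

Yes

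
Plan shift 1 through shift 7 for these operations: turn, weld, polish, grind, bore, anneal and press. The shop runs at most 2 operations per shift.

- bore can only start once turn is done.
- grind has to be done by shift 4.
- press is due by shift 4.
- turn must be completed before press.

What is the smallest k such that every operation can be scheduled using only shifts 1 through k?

The precedence chain requires at least 2 distinct shifts.
With at most 2 per shift and 7 operations, at least 4 shifts are needed.
4 works (last occupied shift: shift 4): for example grind=shift 3; bore=shift 2; turn=shift 1; anneal=shift 4; press=shift 2; polish=shift 3; weld=shift 1.

4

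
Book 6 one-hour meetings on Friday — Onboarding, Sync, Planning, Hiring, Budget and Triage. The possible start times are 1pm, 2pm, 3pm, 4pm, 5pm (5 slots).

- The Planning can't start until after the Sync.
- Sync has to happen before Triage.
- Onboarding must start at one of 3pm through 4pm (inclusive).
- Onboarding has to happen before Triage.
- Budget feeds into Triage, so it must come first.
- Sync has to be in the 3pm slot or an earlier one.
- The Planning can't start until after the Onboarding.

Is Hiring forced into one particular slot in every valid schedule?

No

Hiring can be 1pm (e.g. Onboarding -> 3pm; Triage -> 4pm; Planning -> 4pm; Sync -> 1pm; Budget -> 1pm; Hiring -> 1pm) or 2pm (e.g. Budget -> 1pm, Planning -> 4pm, Triage -> 4pm, Sync -> 1pm, Hiring -> 2pm, Onboarding -> 3pm).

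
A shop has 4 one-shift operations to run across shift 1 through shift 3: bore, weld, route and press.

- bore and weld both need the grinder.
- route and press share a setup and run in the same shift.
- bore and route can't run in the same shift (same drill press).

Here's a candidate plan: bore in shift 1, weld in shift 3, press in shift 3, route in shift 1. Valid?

route and press share a setup and run in the same shift — violated.
bore and weld both need the grinder — holds.
bore and route can't run in the same shift (same drill press) — violated.

No — it violates: bore and route can't run in the same shift (same drill press)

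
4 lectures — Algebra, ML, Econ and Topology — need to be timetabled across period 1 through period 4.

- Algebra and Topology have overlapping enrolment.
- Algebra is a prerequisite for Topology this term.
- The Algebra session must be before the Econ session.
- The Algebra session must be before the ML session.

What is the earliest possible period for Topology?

Precedence pushes Topology to at least period 2.
Topology at period 2 is achievable: Topology=period 2, Econ=period 2, ML=period 2, Algebra=period 1.

period 2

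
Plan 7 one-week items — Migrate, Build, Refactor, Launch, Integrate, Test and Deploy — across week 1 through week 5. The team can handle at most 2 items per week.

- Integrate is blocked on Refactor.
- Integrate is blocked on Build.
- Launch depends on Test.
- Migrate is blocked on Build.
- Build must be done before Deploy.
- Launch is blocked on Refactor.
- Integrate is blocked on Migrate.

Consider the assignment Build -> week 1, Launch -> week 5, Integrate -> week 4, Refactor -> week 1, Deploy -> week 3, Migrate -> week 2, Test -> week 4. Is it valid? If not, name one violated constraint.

Launch depends on Test — holds.
Integrate is blocked on Refactor — holds.
Build must be done before Deploy — holds.
Launch is blocked on Refactor — holds.
Integrate is blocked on Migrate — holds.
Migrate is blocked on Build — holds.
The team can handle at most 2 items per week — holds.
Integrate is blocked on Build — holds.

Yes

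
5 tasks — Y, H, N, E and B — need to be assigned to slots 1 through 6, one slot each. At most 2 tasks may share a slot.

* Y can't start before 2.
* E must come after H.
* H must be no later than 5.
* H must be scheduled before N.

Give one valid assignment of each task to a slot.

Y=2, H=1, E=3, N=2, B=1

Checking: H(1) before E(3); H(1) before N(2); Y=2 in [2,6]; H=1 in [1,5]; max 2 per slot (cap 2).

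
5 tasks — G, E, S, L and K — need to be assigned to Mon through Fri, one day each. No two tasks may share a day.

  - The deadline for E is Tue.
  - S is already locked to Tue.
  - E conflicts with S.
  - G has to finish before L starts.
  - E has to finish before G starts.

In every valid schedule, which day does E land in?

E's window is Mon–Tue.
S is fixed at Tue, and E can't share a day with S.
So E must be Mon.

Mon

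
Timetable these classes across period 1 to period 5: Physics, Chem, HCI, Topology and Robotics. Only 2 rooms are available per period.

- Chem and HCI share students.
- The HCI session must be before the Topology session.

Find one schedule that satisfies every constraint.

HCI in period 1, Topology in period 2, Chem in period 2, Physics in period 1, Robotics in period 3

Checking: HCI(period 1) before Topology(period 2); Chem(period 2) != HCI(period 1); max 2 per period (cap 2).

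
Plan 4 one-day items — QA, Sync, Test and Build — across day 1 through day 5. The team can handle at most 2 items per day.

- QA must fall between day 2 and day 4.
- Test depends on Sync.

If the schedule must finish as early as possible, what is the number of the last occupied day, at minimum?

The precedence chain requires at least 2 distinct days.
With at most 2 per day and 4 tasks, at least 2 days are needed.
2 works (last occupied day: day 2): for example QA in day 2; Test in day 2; Sync in day 1; Build in day 1.

2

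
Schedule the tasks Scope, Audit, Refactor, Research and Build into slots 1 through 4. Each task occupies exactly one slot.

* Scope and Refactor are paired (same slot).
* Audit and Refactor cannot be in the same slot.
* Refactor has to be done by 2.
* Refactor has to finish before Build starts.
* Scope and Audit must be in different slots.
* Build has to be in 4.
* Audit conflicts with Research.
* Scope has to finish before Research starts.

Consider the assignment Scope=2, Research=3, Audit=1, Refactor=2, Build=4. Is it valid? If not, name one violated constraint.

Scope and Refactor are paired (same slot) — holds.
Audit and Refactor cannot be in the same slot — holds.
Build has to be in 4 — holds.
Refactor has to finish before Build starts — holds.
Audit conflicts with Research — holds.
Refactor has to be done by 2 — holds.
Scope and Audit must be in different slots — holds.
Scope has to finish before Research starts — holds.

Valid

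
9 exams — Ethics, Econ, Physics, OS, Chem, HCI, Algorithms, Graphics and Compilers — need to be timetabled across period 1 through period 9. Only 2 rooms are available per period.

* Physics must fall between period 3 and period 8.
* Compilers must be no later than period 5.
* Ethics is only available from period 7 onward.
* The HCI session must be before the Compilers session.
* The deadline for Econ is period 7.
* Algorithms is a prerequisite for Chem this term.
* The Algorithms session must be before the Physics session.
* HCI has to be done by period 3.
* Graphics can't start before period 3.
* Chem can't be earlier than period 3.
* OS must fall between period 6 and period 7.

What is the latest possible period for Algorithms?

period 7

Downstream work caps Algorithms at period 7.
Algorithms at period 7 is achievable: Physics=period 8, Chem=period 8, Ethics=period 7, Compilers=period 2, HCI=period 1, Graphics=period 3, Algorithms=period 7, OS=period 6, Econ=period 1.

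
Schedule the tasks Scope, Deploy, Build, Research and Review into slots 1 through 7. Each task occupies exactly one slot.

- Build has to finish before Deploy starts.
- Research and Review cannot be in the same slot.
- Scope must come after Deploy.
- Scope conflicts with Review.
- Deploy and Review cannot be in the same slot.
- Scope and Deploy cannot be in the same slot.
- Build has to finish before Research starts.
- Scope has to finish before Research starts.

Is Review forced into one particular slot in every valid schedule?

No

Review can be 1 (e.g. Scope -> 3; Research -> 4; Build -> 1; Deploy -> 2; Review -> 1) or 2 (e.g. Scope=4, Deploy=3, Build=1, Review=2, Research=5).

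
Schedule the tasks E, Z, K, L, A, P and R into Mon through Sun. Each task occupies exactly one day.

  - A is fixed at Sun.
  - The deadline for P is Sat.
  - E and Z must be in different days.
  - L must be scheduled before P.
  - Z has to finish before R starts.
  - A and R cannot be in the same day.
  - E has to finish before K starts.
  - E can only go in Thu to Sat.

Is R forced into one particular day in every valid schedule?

No

R can be Tue (e.g. Z in Mon; L in Mon; E in Thu; A in Sun; K in Fri; R in Tue; P in Tue) or Wed (e.g. R=Wed; E=Thu; P=Tue; K=Fri; L=Mon; A=Sun; Z=Mon).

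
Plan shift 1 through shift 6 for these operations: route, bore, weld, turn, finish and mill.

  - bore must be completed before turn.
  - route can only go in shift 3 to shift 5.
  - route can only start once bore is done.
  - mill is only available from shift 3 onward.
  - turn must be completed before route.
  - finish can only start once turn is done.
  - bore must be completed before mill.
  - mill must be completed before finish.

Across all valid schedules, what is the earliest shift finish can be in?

shift 4

Precedence pushes finish to at least shift 4.
finish at shift 4 is achievable: mill -> shift 3; turn -> shift 2; bore -> shift 1; weld -> shift 1; route -> shift 3; finish -> shift 4.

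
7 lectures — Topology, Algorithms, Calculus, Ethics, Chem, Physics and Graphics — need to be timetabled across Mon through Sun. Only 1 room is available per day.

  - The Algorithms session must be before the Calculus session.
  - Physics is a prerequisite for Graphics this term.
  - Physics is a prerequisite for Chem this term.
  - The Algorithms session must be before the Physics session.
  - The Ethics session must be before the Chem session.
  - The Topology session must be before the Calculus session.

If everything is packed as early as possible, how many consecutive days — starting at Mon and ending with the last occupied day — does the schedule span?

The precedence chain requires at least 3 distinct days.
With at most 1 per day and 7 lectures, at least 7 days are needed.
7 works (last occupied day: Sun): for example Topology in Wed, Algorithms in Mon, Calculus in Thu, Physics in Tue, Ethics in Fri, Graphics in Sun, Chem in Sat.

7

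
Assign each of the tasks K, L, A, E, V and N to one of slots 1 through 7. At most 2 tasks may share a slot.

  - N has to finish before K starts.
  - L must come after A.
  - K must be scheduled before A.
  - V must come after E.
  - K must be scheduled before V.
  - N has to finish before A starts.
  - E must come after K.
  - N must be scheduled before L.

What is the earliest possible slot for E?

3

Precedence pushes E to at least 3; downstream work caps E at 6.
E at 3 is achievable: K -> 2, A -> 3, E -> 3, V -> 4, N -> 1, L -> 4.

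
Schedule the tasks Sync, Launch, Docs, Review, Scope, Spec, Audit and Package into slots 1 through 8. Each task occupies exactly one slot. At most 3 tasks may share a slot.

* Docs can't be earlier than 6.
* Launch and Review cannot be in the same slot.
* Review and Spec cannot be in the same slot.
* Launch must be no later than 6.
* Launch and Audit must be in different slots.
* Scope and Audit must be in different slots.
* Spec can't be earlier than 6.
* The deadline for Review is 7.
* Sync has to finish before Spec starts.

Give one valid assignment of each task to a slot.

Spec -> 6; Sync -> 1; Docs -> 6; Audit -> 2; Scope -> 1; Review -> 2; Launch -> 1; Package -> 2

Checking: Sync(1) before Spec(6); Scope(1) != Audit(2); Launch(1) != Review(2); Launch(1) != Audit(2); Review(2) != Spec(6); Review=2 in [1,7]; Spec=6 in [6,8]; Launch=1 in [1,6]; Docs=6 in [6,8]; max 3 per slot (cap 3).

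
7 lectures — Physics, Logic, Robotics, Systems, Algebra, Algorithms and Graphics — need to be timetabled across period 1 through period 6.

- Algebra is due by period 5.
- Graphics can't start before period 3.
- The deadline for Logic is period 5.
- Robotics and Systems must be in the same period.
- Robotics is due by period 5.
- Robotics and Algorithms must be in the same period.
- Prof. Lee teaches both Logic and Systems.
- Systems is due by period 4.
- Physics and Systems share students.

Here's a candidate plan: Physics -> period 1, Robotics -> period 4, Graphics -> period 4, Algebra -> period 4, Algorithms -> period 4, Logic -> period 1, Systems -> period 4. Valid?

The deadline for Logic is period 5 — holds.
Robotics is due by period 5 — holds.
Systems is due by period 4 — holds.
Graphics can't start before period 3 — holds.
Physics and Systems share students — holds.
Robotics and Systems must be in the same period — holds.
Prof. Lee teaches both Logic and Systems — holds.
Algebra is due by period 5 — holds.
Robotics and Algorithms must be in the same period — holds.

Yes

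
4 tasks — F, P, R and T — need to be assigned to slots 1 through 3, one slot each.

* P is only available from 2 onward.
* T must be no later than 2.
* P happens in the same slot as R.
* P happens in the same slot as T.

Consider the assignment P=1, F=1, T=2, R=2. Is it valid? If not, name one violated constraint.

No. P is only available from 2 onward is not satisfied.

T must be no later than 2 — holds.
P happens in the same slot as T — violated.
P is only available from 2 onward — violated.
P happens in the same slot as R — violated.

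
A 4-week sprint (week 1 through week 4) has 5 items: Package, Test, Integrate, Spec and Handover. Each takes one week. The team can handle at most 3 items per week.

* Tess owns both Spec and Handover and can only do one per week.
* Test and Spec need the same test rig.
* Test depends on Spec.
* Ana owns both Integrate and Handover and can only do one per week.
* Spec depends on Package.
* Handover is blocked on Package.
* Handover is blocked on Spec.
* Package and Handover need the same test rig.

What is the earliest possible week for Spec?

week 2

Precedence pushes Spec to at least week 2; downstream work caps Spec at week 3.
Spec at week 2 is achievable: Test in week 3; Spec in week 2; Handover in week 3; Package in week 1; Integrate in week 1.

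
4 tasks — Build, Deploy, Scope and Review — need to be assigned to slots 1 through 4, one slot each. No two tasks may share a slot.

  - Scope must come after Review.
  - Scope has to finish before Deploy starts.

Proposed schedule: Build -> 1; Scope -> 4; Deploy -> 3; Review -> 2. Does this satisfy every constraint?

No. Scope has to finish before Deploy starts is not satisfied.

Scope has to finish before Deploy starts — violated.
Scope must come after Review — holds.
No two tasks may share a slot — holds.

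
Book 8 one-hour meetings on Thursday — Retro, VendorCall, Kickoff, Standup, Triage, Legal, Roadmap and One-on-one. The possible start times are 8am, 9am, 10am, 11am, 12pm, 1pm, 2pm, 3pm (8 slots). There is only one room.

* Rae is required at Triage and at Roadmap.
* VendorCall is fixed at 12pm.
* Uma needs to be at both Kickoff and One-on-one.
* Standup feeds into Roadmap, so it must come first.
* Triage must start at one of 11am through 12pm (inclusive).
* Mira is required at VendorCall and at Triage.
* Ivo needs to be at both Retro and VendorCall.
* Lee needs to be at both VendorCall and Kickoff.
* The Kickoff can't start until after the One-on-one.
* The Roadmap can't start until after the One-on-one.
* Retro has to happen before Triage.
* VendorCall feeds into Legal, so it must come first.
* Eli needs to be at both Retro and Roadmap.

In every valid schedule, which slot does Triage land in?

11am

Triage's window is 11am–12pm.
VendorCall is fixed at 12pm, and Triage can't share a slot with VendorCall.
So Triage must be 11am.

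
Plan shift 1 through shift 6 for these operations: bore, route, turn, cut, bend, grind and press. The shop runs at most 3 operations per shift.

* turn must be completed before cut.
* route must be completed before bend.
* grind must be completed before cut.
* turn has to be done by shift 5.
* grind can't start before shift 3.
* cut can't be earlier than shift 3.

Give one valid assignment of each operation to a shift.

cut -> shift 4; grind -> shift 3; press -> shift 2; bend -> shift 2; turn -> shift 1; bore -> shift 1; route -> shift 1

Checking: grind(shift 3) before cut(shift 4); route(shift 1) before bend(shift 2); turn(shift 1) before cut(shift 4); cut=shift 4 in [shift 3,shift 6]; turn=shift 1 in [shift 1,shift 5]; grind=shift 3 in [shift 3,shift 6]; max 3 per shift (cap 3).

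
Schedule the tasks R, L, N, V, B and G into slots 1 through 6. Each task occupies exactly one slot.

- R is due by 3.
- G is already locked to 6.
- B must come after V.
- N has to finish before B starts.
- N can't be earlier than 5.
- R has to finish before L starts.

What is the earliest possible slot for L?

2

Precedence pushes L to at least 2.
L at 2 is achievable: L in 2, R in 1, G in 6, V in 1, N in 5, B in 6.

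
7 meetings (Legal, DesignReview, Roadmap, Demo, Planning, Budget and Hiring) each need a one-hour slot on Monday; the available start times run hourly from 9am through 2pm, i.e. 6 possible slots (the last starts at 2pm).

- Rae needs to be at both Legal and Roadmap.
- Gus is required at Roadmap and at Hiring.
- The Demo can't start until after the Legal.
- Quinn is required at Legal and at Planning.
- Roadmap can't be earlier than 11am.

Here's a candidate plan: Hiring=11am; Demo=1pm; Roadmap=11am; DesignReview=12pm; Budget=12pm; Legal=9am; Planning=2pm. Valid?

Rae needs to be at both Legal and Roadmap — holds.
Gus is required at Roadmap and at Hiring — violated.
Roadmap can't be earlier than 11am — holds.
The Demo can't start until after the Legal — holds.
Quinn is required at Legal and at Planning — holds.

No — it violates: Gus is required at Roadmap and at Hiring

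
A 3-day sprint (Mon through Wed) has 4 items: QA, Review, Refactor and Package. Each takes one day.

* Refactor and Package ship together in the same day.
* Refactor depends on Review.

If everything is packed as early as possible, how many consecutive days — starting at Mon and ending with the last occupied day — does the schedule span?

2 days

The precedence chain requires at least 2 distinct days.
2 works (last occupied day: Tue): for example QA in Mon, Package in Tue, Refactor in Tue, Review in Mon.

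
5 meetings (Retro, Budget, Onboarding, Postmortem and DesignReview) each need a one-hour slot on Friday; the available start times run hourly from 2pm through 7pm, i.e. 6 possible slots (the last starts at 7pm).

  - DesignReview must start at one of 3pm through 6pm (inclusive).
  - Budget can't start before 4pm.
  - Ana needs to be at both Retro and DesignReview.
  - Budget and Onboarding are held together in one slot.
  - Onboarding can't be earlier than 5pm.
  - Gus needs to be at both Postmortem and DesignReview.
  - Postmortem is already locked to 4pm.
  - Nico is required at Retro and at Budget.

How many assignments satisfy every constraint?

38

Splitting on Budget: it can be 5pm (13), 6pm (13), 7pm (12). Listing each branch's schedules as (Retro, Onboarding, Postmortem, DesignReview):
Budget=5pm: (2pm,5pm,4pm,3pm) (2pm,5pm,4pm,5pm) (2pm,5pm,4pm,6pm) (3pm,5pm,4pm,5pm) (3pm,5pm,4pm,6pm) (4pm,5pm,4pm,3pm) (4pm,5pm,4pm,5pm) (4pm,5pm,4pm,6pm) (6pm,5pm,4pm,3pm) (6pm,5pm,4pm,5pm) (7pm,5pm,4pm,3pm) (7pm,5pm,4pm,5pm) (7pm,5pm,4pm,6pm) — 13.
Budget=6pm: (2pm,6pm,4pm,3pm) (2pm,6pm,4pm,5pm) (2pm,6pm,4pm,6pm) (3pm,6pm,4pm,5pm) (3pm,6pm,4pm,6pm) (4pm,6pm,4pm,3pm) (4pm,6pm,4pm,5pm) (4pm,6pm,4pm,6pm) (5pm,6pm,4pm,3pm) (5pm,6pm,4pm,6pm) (7pm,6pm,4pm,3pm) (7pm,6pm,4pm,5pm) (7pm,6pm,4pm,6pm) — 13.
Budget=7pm: (2pm,7pm,4pm,3pm) (2pm,7pm,4pm,5pm) (2pm,7pm,4pm,6pm) (3pm,7pm,4pm,5pm) (3pm,7pm,4pm,6pm) (4pm,7pm,4pm,3pm) (4pm,7pm,4pm,5pm) (4pm,7pm,4pm,6pm) (5pm,7pm,4pm,3pm) (5pm,7pm,4pm,6pm) (6pm,7pm,4pm,3pm) (6pm,7pm,4pm,5pm) — 12.
Summing: 13 + 13 + 12 = 38.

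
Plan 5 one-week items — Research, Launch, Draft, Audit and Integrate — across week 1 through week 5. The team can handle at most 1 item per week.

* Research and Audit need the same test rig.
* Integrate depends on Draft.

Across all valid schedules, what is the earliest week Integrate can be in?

Precedence pushes Integrate to at least week 2.
Integrate at week 2 is achievable: Research in week 3, Launch in week 4, Audit in week 5, Integrate in week 2, Draft in week 1.

week 2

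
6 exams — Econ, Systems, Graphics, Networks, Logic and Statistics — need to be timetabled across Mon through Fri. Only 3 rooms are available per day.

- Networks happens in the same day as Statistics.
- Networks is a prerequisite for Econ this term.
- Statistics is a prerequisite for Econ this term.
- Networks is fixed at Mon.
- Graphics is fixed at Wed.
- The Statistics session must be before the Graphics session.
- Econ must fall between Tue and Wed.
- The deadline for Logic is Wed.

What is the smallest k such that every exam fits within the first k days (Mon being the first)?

3

The precedence chain requires at least 2 distinct days.
With at most 3 per day and 6 exams, at least 2 days are needed.
Graphics can't be placed before Wed — that is day 3 counting from Mon — so the schedule must run through at least 3 days.
3 works (last occupied day: Wed): for example Logic -> Tue, Graphics -> Wed, Systems -> Mon, Networks -> Mon, Statistics -> Mon, Econ -> Tue.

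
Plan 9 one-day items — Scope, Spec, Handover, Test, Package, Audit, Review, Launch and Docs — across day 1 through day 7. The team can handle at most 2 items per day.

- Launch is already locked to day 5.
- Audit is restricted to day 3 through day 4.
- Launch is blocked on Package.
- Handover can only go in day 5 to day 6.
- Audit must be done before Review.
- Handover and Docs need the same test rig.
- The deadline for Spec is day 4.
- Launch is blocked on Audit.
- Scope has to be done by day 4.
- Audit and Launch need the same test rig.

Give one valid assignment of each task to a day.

Handover in day 5, Docs in day 3, Audit in day 3, Scope in day 1, Spec in day 1, Package in day 2, Test in day 2, Launch in day 5, Review in day 4

Checking: Audit(day 3) before Launch(day 5); Package(day 2) before Launch(day 5); Audit(day 3) before Review(day 4); Audit(day 3) != Launch(day 5); Handover(day 5) != Docs(day 3); Scope=day 1 in [day 1,day 4]; Spec=day 1 in [day 1,day 4]; Audit=day 3 in [day 3,day 4]; Launch=day 5 in [day 5,day 5]; Handover=day 5 in [day 5,day 6]; max 2 per day (cap 2).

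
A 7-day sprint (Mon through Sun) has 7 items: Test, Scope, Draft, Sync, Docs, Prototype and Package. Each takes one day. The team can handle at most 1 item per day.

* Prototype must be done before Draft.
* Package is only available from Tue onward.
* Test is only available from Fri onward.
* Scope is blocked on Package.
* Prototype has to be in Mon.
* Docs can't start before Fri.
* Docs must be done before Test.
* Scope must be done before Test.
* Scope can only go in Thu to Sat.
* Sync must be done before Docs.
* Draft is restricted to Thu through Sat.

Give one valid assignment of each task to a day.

Prototype=Mon; Package=Tue; Docs=Fri; Sync=Wed; Test=Sun; Draft=Sat; Scope=Thu

Checking: Scope(Thu) before Test(Sun); Package(Tue) before Scope(Thu); Docs(Fri) before Test(Sun); Sync(Wed) before Docs(Fri); Prototype(Mon) before Draft(Sat); Prototype=Mon in [Mon,Mon]; Package=Tue in [Tue,Sun]; Test=Sun in [Fri,Sun]; Draft=Sat in [Thu,Sat]; Docs=Fri in [Fri,Sun]; Scope=Thu in [Thu,Sat]; max 1 per day (cap 1).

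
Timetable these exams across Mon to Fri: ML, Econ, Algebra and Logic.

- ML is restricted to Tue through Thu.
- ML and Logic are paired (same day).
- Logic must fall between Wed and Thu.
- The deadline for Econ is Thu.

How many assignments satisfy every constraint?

Splitting on ML: it can be Wed (20), Thu (20). Listing each branch's schedules as (Econ, Algebra, Logic):
ML=Wed: (Mon,Mon,Wed) (Mon,Tue,Wed) (Mon,Wed,Wed) (Mon,Thu,Wed) (Mon,Fri,Wed) (Tue,Mon,Wed) (Tue,Tue,Wed) (Tue,Wed,Wed) (Tue,Thu,Wed) (Tue,Fri,Wed) (Wed,Mon,Wed) (Wed,Tue,Wed) (Wed,Wed,Wed) (Wed,Thu,Wed) (Wed,Fri,Wed) (Thu,Mon,Wed) (Thu,Tue,Wed) (Thu,Wed,Wed) (Thu,Thu,Wed) (Thu,Fri,Wed) — 20.
ML=Thu: (Mon,Mon,Thu) (Mon,Tue,Thu) (Mon,Wed,Thu) (Mon,Thu,Thu) (Mon,Fri,Thu) (Tue,Mon,Thu) (Tue,Tue,Thu) (Tue,Wed,Thu) (Tue,Thu,Thu) (Tue,Fri,Thu) (Wed,Mon,Thu) (Wed,Tue,Thu) (Wed,Wed,Thu) (Wed,Thu,Thu) (Wed,Fri,Thu) (Thu,Mon,Thu) (Thu,Tue,Thu) (Thu,Wed,Thu) (Thu,Thu,Thu) (Thu,Fri,Thu) — 20.
Summing: 20 + 20 = 40.

40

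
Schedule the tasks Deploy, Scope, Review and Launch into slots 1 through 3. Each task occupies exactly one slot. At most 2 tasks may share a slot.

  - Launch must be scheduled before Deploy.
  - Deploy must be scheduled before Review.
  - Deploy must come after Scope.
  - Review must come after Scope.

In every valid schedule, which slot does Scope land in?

Downstream work caps Scope at 1.
So Scope is pinned to 1.

1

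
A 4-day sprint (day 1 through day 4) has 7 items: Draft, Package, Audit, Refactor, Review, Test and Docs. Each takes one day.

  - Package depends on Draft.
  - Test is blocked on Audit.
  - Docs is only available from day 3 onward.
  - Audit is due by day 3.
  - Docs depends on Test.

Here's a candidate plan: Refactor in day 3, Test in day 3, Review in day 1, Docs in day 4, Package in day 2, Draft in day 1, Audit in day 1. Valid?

Yes, all constraints hold

Docs depends on Test — holds.
Docs is only available from day 3 onward — holds.
Audit is due by day 3 — holds.
Test is blocked on Audit — holds.
Package depends on Draft — holds.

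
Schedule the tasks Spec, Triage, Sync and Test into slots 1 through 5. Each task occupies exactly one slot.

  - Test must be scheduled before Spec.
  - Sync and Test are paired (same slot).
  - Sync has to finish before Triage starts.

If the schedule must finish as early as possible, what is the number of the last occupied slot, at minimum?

The precedence chain requires at least 2 distinct slots.
2 works (last occupied slot: 2): for example Sync -> 1, Spec -> 2, Test -> 1, Triage -> 2.

slot 2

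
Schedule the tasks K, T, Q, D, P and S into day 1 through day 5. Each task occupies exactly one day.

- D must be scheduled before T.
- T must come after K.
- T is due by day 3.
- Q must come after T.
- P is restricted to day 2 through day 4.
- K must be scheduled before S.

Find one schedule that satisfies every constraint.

P in day 2, D in day 1, S in day 2, T in day 2, Q in day 3, K in day 1

Checking: D(day 1) before T(day 2); K(day 1) before S(day 2); T(day 2) before Q(day 3); K(day 1) before T(day 2); P=day 2 in [day 2,day 4]; T=day 2 in [day 1,day 3].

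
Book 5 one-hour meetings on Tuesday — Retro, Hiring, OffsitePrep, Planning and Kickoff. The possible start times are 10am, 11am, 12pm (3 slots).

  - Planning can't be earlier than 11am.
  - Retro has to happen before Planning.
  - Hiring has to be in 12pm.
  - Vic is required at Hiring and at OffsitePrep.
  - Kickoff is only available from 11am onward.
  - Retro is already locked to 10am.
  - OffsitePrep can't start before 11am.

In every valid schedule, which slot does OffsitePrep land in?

11am

OffsitePrep's window is 11am–12pm.
Hiring is fixed at 12pm, and OffsitePrep can't share a slot with Hiring.
So OffsitePrep must be 11am.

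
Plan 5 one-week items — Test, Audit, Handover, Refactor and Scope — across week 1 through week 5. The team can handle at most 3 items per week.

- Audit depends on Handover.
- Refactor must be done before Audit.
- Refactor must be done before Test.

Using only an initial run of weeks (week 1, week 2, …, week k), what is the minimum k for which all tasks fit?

The precedence chain requires at least 2 distinct weeks.
With at most 3 per week and 5 tasks, at least 2 weeks are needed.
2 works (last occupied week: week 2): for example Test -> week 2, Scope -> week 1, Audit -> week 2, Refactor -> week 1, Handover -> week 1.

2 weeks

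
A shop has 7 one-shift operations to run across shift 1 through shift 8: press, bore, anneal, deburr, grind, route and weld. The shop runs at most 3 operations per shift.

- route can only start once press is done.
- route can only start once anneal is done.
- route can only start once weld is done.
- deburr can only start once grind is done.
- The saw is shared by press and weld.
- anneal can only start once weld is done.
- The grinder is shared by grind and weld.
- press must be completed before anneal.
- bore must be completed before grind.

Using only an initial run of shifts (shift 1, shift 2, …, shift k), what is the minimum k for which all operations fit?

The precedence chain requires at least 3 distinct shifts.
With at most 3 per shift and 7 operations, at least 3 shifts are needed.
Could 3 shifts be enough, i.e. nothing placed later than shift 3? No: anneal must come after press (at shift 1 or later) → {shift 2, shift 3}; press must come before anneal (at shift 3 or earlier) → {shift 1, shift 2}; route must come after anneal (at shift 2 or later) → {shift 3}; anneal must come before route (at shift 3 or earlier) → {shift 2}; weld must come before route (at shift 3 or earlier) → {shift 1, shift 2}; weld must come before anneal (at shift 2 or earlier) → {shift 1}; press can't share with weld (shift 1) → {shift 2}; anneal must come after press (at shift 2 or later) → nothing is left.
So 3 shifts is not enough.
4 works (last occupied shift: shift 4): for example grind -> shift 3, bore -> shift 1, route -> shift 4, anneal -> shift 3, deburr -> shift 4, weld -> shift 2, press -> shift 1.

4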